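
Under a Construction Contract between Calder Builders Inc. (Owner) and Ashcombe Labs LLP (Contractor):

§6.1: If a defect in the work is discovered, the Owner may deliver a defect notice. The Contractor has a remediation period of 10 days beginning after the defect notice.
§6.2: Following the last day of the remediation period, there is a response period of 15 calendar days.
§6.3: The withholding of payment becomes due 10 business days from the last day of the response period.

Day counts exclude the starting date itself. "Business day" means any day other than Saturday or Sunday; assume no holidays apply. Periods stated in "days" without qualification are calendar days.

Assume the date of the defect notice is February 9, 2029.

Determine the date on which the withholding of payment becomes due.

March 20, 2029

Adding 10 calendar days to February 9, 2029 gives February 19, 2029, which is the last day of the remediation period.
Adding 15 calendar days to February 19, 2029 gives March 6, 2029, which is the last day of the response period.
From Tuesday, March 6, 2029, 10 business days (Mar 7, Mar 8, Mar 9, Mar 12, Mar 13, Mar 14, Mar 15, Mar 16, Mar 19, Mar 20, skipping weekends) brings us to Tuesday, March 20, 2029, which is the date on which the withholding of payment becomes due.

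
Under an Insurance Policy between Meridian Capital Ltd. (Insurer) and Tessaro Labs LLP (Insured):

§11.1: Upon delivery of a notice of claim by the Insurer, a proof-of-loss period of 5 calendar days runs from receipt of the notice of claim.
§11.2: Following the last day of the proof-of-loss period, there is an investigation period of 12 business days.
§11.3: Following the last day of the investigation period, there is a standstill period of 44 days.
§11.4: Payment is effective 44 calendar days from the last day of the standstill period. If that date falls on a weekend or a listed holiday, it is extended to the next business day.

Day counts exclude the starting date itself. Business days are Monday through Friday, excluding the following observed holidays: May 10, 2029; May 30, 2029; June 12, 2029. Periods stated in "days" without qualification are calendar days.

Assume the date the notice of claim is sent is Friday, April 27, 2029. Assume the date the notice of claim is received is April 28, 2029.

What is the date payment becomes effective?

August 20, 2029

The last day of the proof-of-loss period: 5 calendar days after April 28, 2029 is May 3, 2029.
The last day of the investigation period: counting 12 business days from Thursday, May 3, 2029 (May 4, May 7, May 8, May 9, …, May 18, May 21, May 22, skipping weekends and the listed holiday on May 10) reaches Tuesday, May 22, 2029.
Adding 44 calendar days to May 22, 2029 gives July 5, 2029, which is the last day of the standstill period.
The date payment becomes effective: 44 calendar days after July 5, 2029 is August 18, 2029. That falls on a Saturday, so it rolls to the next business day, Monday, August 20, 2029.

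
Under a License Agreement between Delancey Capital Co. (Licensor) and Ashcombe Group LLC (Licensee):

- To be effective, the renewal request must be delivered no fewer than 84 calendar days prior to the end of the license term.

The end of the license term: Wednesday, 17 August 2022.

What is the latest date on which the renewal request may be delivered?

25 May 2022

17 August 2022 minus 84 days is 25 May 2022.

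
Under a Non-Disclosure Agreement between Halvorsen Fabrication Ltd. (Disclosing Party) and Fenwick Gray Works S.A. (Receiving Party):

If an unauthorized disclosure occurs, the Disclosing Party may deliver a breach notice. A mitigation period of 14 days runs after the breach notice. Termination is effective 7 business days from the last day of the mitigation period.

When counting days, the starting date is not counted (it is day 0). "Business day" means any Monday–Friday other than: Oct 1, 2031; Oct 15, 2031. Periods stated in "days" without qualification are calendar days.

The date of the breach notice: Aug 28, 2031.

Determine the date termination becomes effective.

The last day of the mitigation period: 14 calendar days after Aug 28, 2031 is Sep 11, 2031.
The date termination becomes effective: 7 business days after Thursday, Sep 11, 2031, skipping weekends — Sep 12, Sep 15, Sep 16, Sep 17, Sep 18, Sep 19, Sep 22 — lands on Monday, Sep 22, 2031.

Sep 22, 2031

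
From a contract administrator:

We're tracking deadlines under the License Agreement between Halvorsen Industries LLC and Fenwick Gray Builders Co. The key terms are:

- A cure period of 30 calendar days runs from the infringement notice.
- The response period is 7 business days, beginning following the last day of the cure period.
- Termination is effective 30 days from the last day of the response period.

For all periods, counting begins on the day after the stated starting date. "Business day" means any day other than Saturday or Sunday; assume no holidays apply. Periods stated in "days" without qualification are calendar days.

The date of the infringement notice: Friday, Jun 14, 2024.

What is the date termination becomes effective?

Aug 22, 2024

The last day of the cure period: 30 calendar days after Jun 14, 2024 is Jul 14, 2024.
From Sunday, Jul 14, 2024, 7 business days (Jul 15, Jul 16, Jul 17, Jul 18, Jul 19, Jul 22, Jul 23, skipping weekends) brings us to Tuesday, Jul 23, 2024, which is the last day of the response period.
The date termination becomes effective: 30 calendar days after Jul 23, 2024 is Aug 22, 2024.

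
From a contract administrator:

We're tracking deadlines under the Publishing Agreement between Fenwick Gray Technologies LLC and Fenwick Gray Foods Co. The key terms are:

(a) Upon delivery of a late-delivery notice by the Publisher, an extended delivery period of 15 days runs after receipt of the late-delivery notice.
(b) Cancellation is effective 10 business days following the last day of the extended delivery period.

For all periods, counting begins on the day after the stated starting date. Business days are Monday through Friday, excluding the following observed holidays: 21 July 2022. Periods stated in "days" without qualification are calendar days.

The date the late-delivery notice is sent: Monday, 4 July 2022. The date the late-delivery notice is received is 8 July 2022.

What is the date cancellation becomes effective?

5 August 2022

The last day of the extended delivery period: 15 calendar days after 8 July 2022 is 23 July 2022.
The date cancellation becomes effective: 10 business days after Saturday, 23 July 2022, skipping weekends — Jul 25, Jul 26, Jul 27, Jul 28, Jul 29, Aug 1, Aug 2, Aug 3, Aug 4, Aug 5 — lands on Friday, 5 August 2022.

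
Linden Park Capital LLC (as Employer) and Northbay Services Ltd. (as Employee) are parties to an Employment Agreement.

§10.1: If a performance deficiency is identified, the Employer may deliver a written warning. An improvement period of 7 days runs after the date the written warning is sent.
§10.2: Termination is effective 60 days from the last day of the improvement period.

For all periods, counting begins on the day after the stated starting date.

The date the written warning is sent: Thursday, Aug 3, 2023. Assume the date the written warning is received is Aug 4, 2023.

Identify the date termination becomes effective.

The last day of the improvement period: Aug 3, 2023 + 7 days = Aug 10, 2023.
The date termination becomes effective: Aug 10, 2023 + 60 days = Oct 9, 2023.

Oct 9, 2023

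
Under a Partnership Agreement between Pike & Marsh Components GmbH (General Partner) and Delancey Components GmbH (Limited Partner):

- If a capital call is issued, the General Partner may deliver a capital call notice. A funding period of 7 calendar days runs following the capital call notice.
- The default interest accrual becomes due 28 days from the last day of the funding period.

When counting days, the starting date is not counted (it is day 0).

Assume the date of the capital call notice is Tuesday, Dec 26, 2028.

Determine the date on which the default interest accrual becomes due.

Jan 30, 2029

The last day of the funding period: Dec 26, 2028 + 7 days = Jan 2, 2029.
Adding 28 calendar days to Jan 2, 2029 gives Jan 30, 2029, which is the date on which the default interest accrual becomes due.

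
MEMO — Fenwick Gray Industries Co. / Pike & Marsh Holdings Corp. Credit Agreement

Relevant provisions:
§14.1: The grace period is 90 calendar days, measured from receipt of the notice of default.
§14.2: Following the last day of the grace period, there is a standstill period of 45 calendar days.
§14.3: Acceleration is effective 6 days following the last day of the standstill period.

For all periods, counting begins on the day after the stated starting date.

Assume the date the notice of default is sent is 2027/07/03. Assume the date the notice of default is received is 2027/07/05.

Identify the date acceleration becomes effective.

The last day of the grace period: 90 calendar days after 2027/07/05 is 2027/10/03.
The last day of the standstill period: 45 calendar days after 2027/10/03 is 2027/11/17.
The date acceleration becomes effective: 2027/11/17 + 6 days = 2027/11/23.

2027/11/23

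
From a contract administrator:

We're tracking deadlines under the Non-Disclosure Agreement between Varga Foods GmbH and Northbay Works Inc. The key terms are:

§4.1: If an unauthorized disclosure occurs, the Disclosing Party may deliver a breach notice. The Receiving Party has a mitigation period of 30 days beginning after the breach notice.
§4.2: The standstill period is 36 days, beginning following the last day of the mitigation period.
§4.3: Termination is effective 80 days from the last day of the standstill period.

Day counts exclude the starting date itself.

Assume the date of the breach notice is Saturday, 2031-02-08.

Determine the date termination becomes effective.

2031-07-04

The last day of the mitigation period: 30 calendar days after 2031-02-08 is 2031-03-10.
The last day of the standstill period: 36 calendar days after 2031-03-10 is 2031-04-15.
The date termination becomes effective: 80 calendar days after 2031-04-15 is 2031-07-04.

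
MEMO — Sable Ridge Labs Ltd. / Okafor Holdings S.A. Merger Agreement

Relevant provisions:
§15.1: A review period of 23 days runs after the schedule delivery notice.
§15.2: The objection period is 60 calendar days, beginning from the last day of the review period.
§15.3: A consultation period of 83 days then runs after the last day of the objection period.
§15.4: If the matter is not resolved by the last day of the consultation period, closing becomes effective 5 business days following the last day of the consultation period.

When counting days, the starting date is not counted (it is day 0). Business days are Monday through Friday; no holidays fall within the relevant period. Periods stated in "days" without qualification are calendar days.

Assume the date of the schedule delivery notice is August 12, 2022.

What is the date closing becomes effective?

The last day of the review period: 23 calendar days after August 12, 2022 is September 4, 2022.
Adding 60 calendar days to September 4, 2022 gives November 3, 2022, which is the last day of the objection period.
Adding 83 calendar days to November 3, 2022 gives January 25, 2023, which is the last day of the consultation period.
The date closing becomes effective: 5 business days after Wednesday, January 25, 2023, skipping weekends — Jan 26, Jan 27, Jan 30, Jan 31, Feb 1 — lands on Wednesday, February 1, 2023.

February 1, 2023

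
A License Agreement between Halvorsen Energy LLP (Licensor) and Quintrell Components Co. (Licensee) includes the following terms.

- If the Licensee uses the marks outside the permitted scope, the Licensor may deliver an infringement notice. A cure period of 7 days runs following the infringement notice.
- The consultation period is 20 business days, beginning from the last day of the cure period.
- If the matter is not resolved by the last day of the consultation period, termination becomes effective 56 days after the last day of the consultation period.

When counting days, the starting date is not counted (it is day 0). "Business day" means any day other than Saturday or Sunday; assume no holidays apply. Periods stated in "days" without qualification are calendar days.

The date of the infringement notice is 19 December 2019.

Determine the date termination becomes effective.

19 March 2020

Adding 7 calendar days to 19 December 2019 gives 26 December 2019, which is the last day of the cure period.
From Thursday, 26 December 2019, 20 business days (Dec 27, Dec 30, Dec 31, Jan 1, …, Jan 21, Jan 22, Jan 23, skipping weekends) brings us to Thursday, 23 January 2020, which is the last day of the consultation period.
The date termination becomes effective: 56 calendar days after 23 January 2020 is 19 March 2020.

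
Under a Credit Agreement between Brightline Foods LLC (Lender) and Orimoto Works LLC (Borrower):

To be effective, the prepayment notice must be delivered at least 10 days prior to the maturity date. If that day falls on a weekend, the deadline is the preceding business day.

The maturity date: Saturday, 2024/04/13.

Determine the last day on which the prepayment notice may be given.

2024/04/13 minus 10 days is 2024/04/03. That is a Wednesday, so no adjustment is needed.

2024/04/03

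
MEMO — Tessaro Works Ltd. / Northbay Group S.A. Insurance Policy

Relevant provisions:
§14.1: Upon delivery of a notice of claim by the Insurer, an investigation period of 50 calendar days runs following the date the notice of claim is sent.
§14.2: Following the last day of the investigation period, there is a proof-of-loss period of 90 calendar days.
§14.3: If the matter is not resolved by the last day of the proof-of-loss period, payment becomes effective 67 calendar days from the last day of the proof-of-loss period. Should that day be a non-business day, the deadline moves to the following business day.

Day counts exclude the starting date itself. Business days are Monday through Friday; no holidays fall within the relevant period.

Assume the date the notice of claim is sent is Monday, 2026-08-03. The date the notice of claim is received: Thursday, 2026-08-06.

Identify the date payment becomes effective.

2027-02-26

Adding 50 calendar days to 2026-08-03 gives 2026-09-22, which is the last day of the investigation period.
The last day of the proof-of-loss period: 90 calendar days after 2026-09-22 is 2026-12-21.
Adding 67 calendar days to 2026-12-21 gives 2027-02-26, which is the date payment becomes effective. 2027-02-26 is a Friday, so no roll-forward applies.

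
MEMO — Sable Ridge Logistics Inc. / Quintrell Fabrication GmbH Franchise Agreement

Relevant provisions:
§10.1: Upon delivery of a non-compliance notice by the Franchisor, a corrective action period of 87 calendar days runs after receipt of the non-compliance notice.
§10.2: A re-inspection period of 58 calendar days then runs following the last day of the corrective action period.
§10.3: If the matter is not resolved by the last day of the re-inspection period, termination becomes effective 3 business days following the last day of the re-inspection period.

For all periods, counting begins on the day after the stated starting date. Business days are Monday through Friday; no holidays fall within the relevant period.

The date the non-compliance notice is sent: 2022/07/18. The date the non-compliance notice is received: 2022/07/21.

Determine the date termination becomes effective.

2022/12/16

Adding 87 calendar days to 2022/07/21 gives 2022/10/16, which is the last day of the corrective action period.
Adding 58 calendar days to 2022/10/16 gives 2022/12/13, which is the last day of the re-inspection period.
From Tuesday, 2022/12/13, 3 business days (Dec 14, Dec 15, Dec 16, skipping weekends) brings us to Friday, 2022/12/16, which is the date termination becomes effective.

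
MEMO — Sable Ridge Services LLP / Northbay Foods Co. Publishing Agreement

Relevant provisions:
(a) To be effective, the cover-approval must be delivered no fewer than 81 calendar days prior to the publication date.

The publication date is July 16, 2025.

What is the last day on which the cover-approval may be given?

April 26, 2025

July 16, 2025 minus 81 days is April 26, 2025.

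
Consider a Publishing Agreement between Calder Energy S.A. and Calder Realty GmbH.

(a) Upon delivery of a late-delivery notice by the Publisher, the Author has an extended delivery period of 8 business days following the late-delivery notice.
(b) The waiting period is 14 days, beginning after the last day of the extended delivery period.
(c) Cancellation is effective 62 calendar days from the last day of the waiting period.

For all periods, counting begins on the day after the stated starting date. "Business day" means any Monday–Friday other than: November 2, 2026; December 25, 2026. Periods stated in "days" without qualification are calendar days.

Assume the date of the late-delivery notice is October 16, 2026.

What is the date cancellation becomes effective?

January 12, 2027

The last day of the extended delivery period: counting 8 business days from Friday, October 16, 2026 (Oct 19, Oct 20, Oct 21, Oct 22, Oct 23, Oct 26, Oct 27, Oct 28, skipping weekends) reaches Wednesday, October 28, 2026.
Adding 14 calendar days to October 28, 2026 gives November 11, 2026, which is the last day of the waiting period.
Adding 62 calendar days to November 11, 2026 gives January 12, 2027, which is the date cancellation becomes effective.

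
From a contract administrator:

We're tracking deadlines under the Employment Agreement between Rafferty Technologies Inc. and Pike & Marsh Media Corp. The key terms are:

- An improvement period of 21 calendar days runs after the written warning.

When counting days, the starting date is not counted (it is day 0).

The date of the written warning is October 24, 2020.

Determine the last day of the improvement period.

Adding 21 calendar days to October 24, 2020 gives November 14, 2020, which is the last day of the improvement period.

November 14, 2020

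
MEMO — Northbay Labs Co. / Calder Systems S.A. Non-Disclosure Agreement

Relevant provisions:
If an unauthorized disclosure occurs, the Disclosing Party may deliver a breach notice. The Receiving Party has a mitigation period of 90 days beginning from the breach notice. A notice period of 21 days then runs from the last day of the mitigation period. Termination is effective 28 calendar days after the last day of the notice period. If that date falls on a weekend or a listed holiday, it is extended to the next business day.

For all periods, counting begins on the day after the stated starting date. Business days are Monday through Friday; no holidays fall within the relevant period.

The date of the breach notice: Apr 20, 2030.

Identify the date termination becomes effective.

Sep 6, 2030

The last day of the mitigation period: 90 calendar days after Apr 20, 2030 is Jul 19, 2030.
Adding 21 calendar days to Jul 19, 2030 gives Aug 9, 2030, which is the last day of the notice period.
The date termination becomes effective: 28 calendar days after Aug 9, 2030 is Sep 6, 2030. Sep 6, 2030 is a Friday, so no roll-forward applies.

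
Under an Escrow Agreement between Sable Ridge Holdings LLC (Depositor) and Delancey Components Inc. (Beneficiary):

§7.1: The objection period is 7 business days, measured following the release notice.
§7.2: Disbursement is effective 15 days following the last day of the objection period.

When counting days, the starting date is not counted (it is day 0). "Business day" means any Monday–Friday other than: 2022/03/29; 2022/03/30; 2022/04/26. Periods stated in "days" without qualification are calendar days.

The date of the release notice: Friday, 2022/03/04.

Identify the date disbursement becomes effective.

2022/03/30

The last day of the objection period: 7 business days after Friday, 2022/03/04, skipping weekends — Mar 7, Mar 8, Mar 9, Mar 10, Mar 11, Mar 14, Mar 15 — lands on Tuesday, 2022/03/15.
Adding 15 calendar days to 2022/03/15 gives 2022/03/30, which is the date disbursement becomes effective.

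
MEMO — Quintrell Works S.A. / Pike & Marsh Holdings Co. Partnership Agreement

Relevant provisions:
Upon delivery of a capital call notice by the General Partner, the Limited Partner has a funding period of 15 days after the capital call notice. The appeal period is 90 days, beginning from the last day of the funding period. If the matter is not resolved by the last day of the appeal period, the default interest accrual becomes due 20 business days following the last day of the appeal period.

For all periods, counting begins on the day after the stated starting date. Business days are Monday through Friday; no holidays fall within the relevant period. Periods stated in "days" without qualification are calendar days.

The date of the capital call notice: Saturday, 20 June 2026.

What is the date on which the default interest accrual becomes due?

30 October 2026

The last day of the funding period: 20 June 2026 + 15 days = 5 July 2026.
Adding 90 calendar days to 5 July 2026 gives 3 October 2026, which is the last day of the appeal period.
The date on which the default interest accrual becomes due: counting 20 business days from Saturday, 3 October 2026 (Oct 5, Oct 6, Oct 7, Oct 8, …, Oct 28, Oct 29, Oct 30, skipping weekends) reaches Friday, 30 October 2026.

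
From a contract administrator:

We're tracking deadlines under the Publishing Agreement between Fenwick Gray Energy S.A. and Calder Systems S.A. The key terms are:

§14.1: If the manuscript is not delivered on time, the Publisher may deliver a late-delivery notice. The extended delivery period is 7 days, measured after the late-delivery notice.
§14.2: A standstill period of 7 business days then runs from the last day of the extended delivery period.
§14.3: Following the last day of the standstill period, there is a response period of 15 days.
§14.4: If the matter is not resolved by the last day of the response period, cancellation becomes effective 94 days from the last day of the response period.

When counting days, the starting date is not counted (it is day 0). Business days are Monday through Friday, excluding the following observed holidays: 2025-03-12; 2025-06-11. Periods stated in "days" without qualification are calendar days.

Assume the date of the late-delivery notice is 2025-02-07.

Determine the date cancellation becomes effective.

2025-06-14

Adding 7 calendar days to 2025-02-07 gives 2025-02-14, which is the last day of the extended delivery period.
From Friday, 2025-02-14, 7 business days (Feb 17, Feb 18, Feb 19, Feb 20, Feb 21, Feb 24, Feb 25, skipping weekends) brings us to Tuesday, 2025-02-25, which is the last day of the standstill period.
Adding 15 calendar days to 2025-02-25 gives 2025-03-12, which is the last day of the response period.
The date cancellation becomes effective: 2025-03-12 + 94 days = 2025-06-14.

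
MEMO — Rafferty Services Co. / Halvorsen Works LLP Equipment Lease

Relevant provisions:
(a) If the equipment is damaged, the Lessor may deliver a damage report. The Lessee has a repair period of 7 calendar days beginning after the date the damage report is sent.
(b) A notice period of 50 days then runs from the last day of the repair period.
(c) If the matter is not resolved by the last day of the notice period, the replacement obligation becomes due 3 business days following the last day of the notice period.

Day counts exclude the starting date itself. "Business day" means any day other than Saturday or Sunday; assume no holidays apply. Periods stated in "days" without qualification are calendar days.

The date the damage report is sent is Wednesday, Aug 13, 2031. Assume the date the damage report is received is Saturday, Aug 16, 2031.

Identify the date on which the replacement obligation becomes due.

Adding 7 calendar days to Aug 13, 2031 gives Aug 20, 2031, which is the last day of the repair period.
The last day of the notice period: Aug 20, 2031 + 50 days = Oct 9, 2031.
The date on which the replacement obligation becomes due: counting 3 business days from Thursday, Oct 9, 2031 (Oct 10, Oct 13, Oct 14, skipping weekends) reaches Tuesday, Oct 14, 2031.

Oct 14, 2031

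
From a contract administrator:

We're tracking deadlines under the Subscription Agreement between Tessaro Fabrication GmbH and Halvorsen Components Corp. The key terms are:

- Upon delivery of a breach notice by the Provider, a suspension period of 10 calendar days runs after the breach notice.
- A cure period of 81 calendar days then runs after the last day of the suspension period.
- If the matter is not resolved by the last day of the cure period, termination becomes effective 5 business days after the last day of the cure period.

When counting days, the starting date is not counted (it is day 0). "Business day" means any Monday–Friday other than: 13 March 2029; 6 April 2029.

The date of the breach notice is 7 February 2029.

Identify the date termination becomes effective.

16 May 2029

The last day of the suspension period: 10 calendar days after 7 February 2029 is 17 February 2029.
The last day of the cure period: 81 calendar days after 17 February 2029 is 9 May 2029.
The date termination becomes effective: counting 5 business days from Wednesday, 9 May 2029 (May 10, May 11, May 14, May 15, May 16, skipping weekends) reaches Wednesday, 16 May 2029.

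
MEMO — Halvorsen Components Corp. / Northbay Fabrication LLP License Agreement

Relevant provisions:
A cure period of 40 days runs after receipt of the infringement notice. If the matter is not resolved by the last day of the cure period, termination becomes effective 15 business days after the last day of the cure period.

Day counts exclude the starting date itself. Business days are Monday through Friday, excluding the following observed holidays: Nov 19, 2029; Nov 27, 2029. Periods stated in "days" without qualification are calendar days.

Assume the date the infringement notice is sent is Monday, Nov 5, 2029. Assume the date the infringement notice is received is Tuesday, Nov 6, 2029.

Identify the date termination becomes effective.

Jan 4, 2030

Adding 40 calendar days to Nov 6, 2029 gives Dec 16, 2029, which is the last day of the cure period.
The date termination becomes effective: 15 business days after Sunday, Dec 16, 2029, skipping weekends — Dec 17, Dec 18, Dec 19, Dec 20, …, Jan 2, Jan 3, Jan 4 — lands on Friday, Jan 4, 2030.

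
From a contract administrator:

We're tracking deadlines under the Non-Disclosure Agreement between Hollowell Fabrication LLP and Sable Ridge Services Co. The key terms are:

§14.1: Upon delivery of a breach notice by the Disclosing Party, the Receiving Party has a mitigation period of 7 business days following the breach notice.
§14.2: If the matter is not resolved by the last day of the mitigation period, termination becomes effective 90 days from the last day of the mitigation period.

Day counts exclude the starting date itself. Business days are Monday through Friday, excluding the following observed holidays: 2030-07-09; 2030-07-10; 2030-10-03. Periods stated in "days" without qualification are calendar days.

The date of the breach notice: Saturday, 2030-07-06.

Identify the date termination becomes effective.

From Saturday, 2030-07-06, 7 business days (Jul 8, Jul 11, Jul 12, Jul 15, Jul 16, Jul 17, Jul 18, skipping weekends and the listed holidays on Jul 9, Jul 10) brings us to Thursday, 2030-07-18, which is the last day of the mitigation period.
Adding 90 calendar days to 2030-07-18 gives 2030-10-16, which is the date termination becomes effective.

2030-10-16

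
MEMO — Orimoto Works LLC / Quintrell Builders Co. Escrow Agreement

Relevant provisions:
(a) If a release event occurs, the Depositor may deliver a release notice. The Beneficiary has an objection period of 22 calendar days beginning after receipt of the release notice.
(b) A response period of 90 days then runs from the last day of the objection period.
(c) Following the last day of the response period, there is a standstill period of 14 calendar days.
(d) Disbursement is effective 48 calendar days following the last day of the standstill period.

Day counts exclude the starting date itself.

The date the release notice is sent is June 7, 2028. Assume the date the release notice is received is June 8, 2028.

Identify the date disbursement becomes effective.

November 29, 2028

The last day of the objection period: June 8, 2028 + 22 days = June 30, 2028.
The last day of the response period: June 30, 2028 + 90 days = September 28, 2028.
The last day of the standstill period: September 28, 2028 + 14 days = October 12, 2028.
The date disbursement becomes effective: October 12, 2028 + 48 days = November 29, 2028.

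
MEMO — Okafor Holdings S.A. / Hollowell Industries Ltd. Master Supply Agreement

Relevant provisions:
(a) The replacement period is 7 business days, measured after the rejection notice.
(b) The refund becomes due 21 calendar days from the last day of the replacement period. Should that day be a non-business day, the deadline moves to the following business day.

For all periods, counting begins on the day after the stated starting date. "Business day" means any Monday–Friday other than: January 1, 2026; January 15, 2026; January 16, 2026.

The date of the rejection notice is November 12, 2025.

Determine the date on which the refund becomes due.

December 12, 2025

The last day of the replacement period: 7 business days after Wednesday, November 12, 2025, skipping weekends — Nov 13, Nov 14, Nov 17, Nov 18, Nov 19, Nov 20, Nov 21 — lands on Friday, November 21, 2025.
The date on which the refund becomes due: November 21, 2025 + 21 days = December 12, 2025. December 12, 2025 is a Friday and is not a listed holiday, so no roll-forward applies.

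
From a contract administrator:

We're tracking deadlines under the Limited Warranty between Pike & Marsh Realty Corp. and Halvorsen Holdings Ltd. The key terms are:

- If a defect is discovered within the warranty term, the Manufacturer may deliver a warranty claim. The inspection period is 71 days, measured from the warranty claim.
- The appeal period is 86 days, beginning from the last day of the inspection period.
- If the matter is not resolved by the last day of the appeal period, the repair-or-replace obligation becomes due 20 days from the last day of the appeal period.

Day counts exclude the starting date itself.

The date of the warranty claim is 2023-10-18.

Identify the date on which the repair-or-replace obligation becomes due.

Adding 71 calendar days to 2023-10-18 gives 2023-12-28, which is the last day of the inspection period.
The last day of the appeal period: 86 calendar days after 2023-12-28 is 2024-03-23.
The date on which the repair-or-replace obligation becomes due: 20 calendar days after 2024-03-23 is 2024-04-12.

2024-04-12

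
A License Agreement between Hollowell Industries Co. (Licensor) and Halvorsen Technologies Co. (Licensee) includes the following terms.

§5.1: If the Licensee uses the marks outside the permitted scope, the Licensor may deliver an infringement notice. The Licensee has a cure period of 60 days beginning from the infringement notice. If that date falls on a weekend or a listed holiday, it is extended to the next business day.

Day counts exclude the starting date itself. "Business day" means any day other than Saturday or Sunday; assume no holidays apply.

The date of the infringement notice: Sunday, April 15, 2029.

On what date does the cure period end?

Adding 60 calendar days to April 15, 2029 gives June 14, 2029, which is the last day of the cure period. June 14, 2029 is a Thursday, so no roll-forward applies.

June 14, 2029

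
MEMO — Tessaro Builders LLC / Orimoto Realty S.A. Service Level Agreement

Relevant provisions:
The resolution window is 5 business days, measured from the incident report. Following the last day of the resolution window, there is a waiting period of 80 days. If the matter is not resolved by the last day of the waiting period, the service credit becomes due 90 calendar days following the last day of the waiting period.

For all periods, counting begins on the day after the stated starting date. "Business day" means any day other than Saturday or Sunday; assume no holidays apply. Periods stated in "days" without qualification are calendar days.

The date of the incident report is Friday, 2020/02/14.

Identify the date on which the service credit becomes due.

2020/08/09

The last day of the resolution window: counting 5 business days from Friday, 2020/02/14 (Feb 17, Feb 18, Feb 19, Feb 20, Feb 21, skipping weekends) reaches Friday, 2020/02/21.
Adding 80 calendar days to 2020/02/21 gives 2020/05/11, which is the last day of the waiting period.
The date on which the service credit becomes due: 2020/05/11 + 90 days = 2020/08/09.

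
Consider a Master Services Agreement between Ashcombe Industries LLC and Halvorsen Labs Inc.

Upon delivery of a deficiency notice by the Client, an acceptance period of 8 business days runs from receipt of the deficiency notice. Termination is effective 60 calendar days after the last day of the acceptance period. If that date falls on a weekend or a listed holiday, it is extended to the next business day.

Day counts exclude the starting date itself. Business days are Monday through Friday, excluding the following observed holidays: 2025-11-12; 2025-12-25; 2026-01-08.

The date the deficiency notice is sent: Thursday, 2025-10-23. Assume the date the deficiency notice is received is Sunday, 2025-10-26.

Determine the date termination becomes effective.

2026-01-05

The last day of the acceptance period: 8 business days after Sunday, 2025-10-26, skipping weekends — Oct 27, Oct 28, Oct 29, Oct 30, Oct 31, Nov 3, Nov 4, Nov 5 — lands on Wednesday, 2025-11-05.
Adding 60 calendar days to 2025-11-05 gives 2026-01-04, which is the date termination becomes effective. That falls on a Sunday, so it rolls to the next business day, Monday, 2026-01-05.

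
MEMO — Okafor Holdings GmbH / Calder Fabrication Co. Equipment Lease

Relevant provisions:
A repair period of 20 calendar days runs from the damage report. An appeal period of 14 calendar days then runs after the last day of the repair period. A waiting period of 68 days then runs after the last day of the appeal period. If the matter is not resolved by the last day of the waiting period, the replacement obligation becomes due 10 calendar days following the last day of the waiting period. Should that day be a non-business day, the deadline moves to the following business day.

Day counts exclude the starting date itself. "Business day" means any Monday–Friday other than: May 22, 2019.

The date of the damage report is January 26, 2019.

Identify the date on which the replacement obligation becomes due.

May 20, 2019

Adding 20 calendar days to January 26, 2019 gives February 15, 2019, which is the last day of the repair period.
Adding 14 calendar days to February 15, 2019 gives March 1, 2019, which is the last day of the appeal period.
The last day of the waiting period: 68 calendar days after March 1, 2019 is May 8, 2019.
The date on which the replacement obligation becomes due: 10 calendar days after May 8, 2019 is May 18, 2019. That falls on a Saturday, so it rolls to the next business day, Monday, May 20, 2019.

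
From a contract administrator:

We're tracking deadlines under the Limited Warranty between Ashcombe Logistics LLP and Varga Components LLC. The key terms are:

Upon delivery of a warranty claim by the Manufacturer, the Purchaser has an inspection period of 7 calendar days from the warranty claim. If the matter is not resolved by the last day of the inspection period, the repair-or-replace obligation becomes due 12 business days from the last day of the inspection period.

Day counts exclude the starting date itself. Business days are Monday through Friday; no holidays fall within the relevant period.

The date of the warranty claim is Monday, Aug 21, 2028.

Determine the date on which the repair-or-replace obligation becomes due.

The last day of the inspection period: 7 calendar days after Aug 21, 2028 is Aug 28, 2028.
The date on which the repair-or-replace obligation becomes due: counting 12 business days from Monday, Aug 28, 2028 (Aug 29, Aug 30, Aug 31, Sep 1, …, Sep 11, Sep 12, Sep 13, skipping weekends) reaches Wednesday, Sep 13, 2028.

Sep 13, 2028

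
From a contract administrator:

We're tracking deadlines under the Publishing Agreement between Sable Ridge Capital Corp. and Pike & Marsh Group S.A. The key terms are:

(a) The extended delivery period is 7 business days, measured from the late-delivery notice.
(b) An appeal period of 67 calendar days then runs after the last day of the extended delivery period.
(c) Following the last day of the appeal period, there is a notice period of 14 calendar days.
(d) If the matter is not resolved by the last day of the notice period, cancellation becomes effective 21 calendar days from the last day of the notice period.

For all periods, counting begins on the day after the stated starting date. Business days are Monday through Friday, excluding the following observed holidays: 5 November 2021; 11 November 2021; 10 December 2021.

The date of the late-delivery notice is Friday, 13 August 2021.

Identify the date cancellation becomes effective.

From Friday, 13 August 2021, 7 business days (Aug 16, Aug 17, Aug 18, Aug 19, Aug 20, Aug 23, Aug 24, skipping weekends) brings us to Tuesday, 24 August 2021, which is the last day of the extended delivery period.
The last day of the appeal period: 24 August 2021 + 67 days = 30 October 2021.
Adding 14 calendar days to 30 October 2021 gives 13 November 2021, which is the last day of the notice period.
The date cancellation becomes effective: 21 calendar days after 13 November 2021 is 4 December 2021.

4 December 2021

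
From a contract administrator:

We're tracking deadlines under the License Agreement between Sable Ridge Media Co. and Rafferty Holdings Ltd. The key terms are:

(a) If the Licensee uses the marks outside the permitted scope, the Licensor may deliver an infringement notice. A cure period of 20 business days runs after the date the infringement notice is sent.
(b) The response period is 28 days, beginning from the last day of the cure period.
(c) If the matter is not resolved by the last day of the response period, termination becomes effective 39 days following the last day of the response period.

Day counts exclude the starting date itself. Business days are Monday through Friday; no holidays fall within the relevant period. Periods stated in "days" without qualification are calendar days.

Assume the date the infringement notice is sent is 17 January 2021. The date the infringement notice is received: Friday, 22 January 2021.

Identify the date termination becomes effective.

20 April 2021

The last day of the cure period: 20 business days after Sunday, 17 January 2021, skipping weekends — Jan 18, Jan 19, Jan 20, Jan 21, …, Feb 10, Feb 11, Feb 12 — lands on Friday, 12 February 2021.
The last day of the response period: 12 February 2021 + 28 days = 12 March 2021.
Adding 39 calendar days to 12 March 2021 gives 20 April 2021, which is the date termination becomes effective.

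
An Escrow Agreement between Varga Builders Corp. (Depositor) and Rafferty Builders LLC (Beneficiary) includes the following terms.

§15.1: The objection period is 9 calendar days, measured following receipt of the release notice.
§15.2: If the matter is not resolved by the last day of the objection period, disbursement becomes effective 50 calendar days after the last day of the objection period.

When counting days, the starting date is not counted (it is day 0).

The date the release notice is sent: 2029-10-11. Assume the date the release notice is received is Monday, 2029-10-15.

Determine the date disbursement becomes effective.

2029-12-13

The last day of the objection period: 2029-10-15 + 9 days = 2029-10-24.
The date disbursement becomes effective: 2029-10-24 + 50 days = 2029-12-13.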